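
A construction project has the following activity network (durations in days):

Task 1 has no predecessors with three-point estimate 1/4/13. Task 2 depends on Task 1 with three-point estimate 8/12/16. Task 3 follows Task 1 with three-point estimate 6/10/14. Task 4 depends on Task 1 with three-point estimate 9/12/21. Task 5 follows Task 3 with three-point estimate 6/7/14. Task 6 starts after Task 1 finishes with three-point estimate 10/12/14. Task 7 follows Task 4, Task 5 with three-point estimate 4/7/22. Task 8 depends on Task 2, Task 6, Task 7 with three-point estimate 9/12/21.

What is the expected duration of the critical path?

45 days

te_Task 1 = (1 + 4·4 + 13)/6 = 30/6 = 5
te_Task 2 = (8 + 4·12 + 16)/6 = 72/6 = 12
te_Task 3 = (6 + 4·10 + 14)/6 = 60/6 = 10
te_Task 4 = (9 + 4·12 + 21)/6 = 78/6 = 13
te_Task 5 = (6 + 4·7 + 14)/6 = 48/6 = 8
te_Task 6 = (10 + 4·12 + 14)/6 = 72/6 = 12
te_Task 7 = (4 + 4·7 + 22)/6 = 54/6 = 9
te_Task 8 = (9 + 4·12 + 21)/6 = 78/6 = 13

Forward pass:
ES_Task 1 = 0; EF_Task 1 = 5
ES_Task 2 = 5; EF_Task 2 = 5+12 = 17
ES_Task 3 = 5; EF_Task 3 = 5+10 = 15
ES_Task 4 = 5; EF_Task 4 = 5+13 = 18
ES_Task 5 = 15; EF_Task 5 = 15+8 = 23
ES_Task 6 = 5; EF_Task 6 = 5+12 = 17
ES_Task 7 = max(EF_Task 4=18, EF_Task 5=23) = 23; EF_Task 7 = 23+9 = 32
ES_Task 8 = max(EF_Task 2=17, EF_Task 6=17, EF_Task 7=32) = 32; EF_Task 8 = 32+13 = 45
Expected project duration μ = 45 days. Critical path: Task 1 → Task 3 → Task 5 → Task 7 → Task 8.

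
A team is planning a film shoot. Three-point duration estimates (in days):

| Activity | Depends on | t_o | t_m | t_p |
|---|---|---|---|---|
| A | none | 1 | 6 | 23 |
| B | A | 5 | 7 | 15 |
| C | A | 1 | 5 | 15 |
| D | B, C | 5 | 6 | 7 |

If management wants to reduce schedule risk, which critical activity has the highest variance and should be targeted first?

te_A = (1 + 4·6 + 23)/6 = 48/6 = 8; σ²_A = ((23−1)/6)² = 13.444
te_B = (5 + 4·7 + 15)/6 = 48/6 = 8; σ²_B = ((15−5)/6)² = 2.778
te_C = (1 + 4·5 + 15)/6 = 36/6 = 6; σ²_C = ((15−1)/6)² = 5.444
te_D = (5 + 4·6 + 7)/6 = 36/6 = 6; σ²_D = ((7−5)/6)² = 0.111

Forward pass:
ES_A = 0; EF_A = 8
ES_B = 8; EF_B = 8+8 = 16
ES_C = 8; EF_C = 8+6 = 14
ES_D = max(EF_B=16, EF_C=14) = 16; EF_D = 16+6 = 22
Expected project duration μ = 22 days. Critical path: A → B → D.

Variances on critical path: σ²_A=13.444, σ²_B=2.778, σ²_D=0.111.
Largest is σ²_A = 13.444.

A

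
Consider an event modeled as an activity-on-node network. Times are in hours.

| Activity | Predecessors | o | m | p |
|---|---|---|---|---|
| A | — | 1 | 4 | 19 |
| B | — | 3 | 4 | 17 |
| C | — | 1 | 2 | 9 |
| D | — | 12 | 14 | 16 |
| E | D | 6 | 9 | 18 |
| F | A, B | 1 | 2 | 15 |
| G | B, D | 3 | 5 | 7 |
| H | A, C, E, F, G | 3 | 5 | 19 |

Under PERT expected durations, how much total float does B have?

13 hours

te_A = (1 + 4·4 + 19)/6 = 36/6 = 6
te_B = (3 + 4·4 + 17)/6 = 36/6 = 6
te_C = (1 + 4·2 + 9)/6 = 18/6 = 3
te_D = (12 + 4·14 + 16)/6 = 84/6 = 14
te_E = (6 + 4·9 + 18)/6 = 60/6 = 10
te_F = (1 + 4·2 + 15)/6 = 24/6 = 4
te_G = (3 + 4·5 + 7)/6 = 30/6 = 5
te_H = (3 + 4·5 + 19)/6 = 42/6 = 7

Forward pass:
ES_A = 0; EF_A = 6
ES_B = 0; EF_B = 6
ES_C = 0; EF_C = 3
ES_D = 0; EF_D = 14
ES_E = 14; EF_E = 14+10 = 24
ES_F = max(EF_A=6, EF_B=6) = 6; EF_F = 6+4 = 10
ES_G = max(EF_B=6, EF_D=14) = 14; EF_G = 14+5 = 19
ES_H = max(EF_A=6, EF_C=3, EF_E=24, EF_F=10, EF_G=19) = 24; EF_H = 24+7 = 31
Expected project duration μ = 31 hours. Critical path: D → E → H.

Backward pass:
LF_H = 31; LS_H = 31−7 = 24
LF_G = LS_H = 24; LS_G = 24−5 = 19
LF_F = LS_H = 24; LS_F = 24−4 = 20
LF_E = LS_H = 24; LS_E = 24−10 = 14
LF_D = min(LS_E=14, LS_G=19) = 14; LS_D = 14−14 = 0
LF_C = LS_H = 24; LS_C = 24−3 = 21
LF_B = min(LS_F=20, LS_G=19) = 19; LS_B = 19−6 = 13
LF_A = min(LS_F=20, LS_H=24) = 20; LS_A = 20−6 = 14
Slack_B = LS_B − ES_B = 13 − 0 = 13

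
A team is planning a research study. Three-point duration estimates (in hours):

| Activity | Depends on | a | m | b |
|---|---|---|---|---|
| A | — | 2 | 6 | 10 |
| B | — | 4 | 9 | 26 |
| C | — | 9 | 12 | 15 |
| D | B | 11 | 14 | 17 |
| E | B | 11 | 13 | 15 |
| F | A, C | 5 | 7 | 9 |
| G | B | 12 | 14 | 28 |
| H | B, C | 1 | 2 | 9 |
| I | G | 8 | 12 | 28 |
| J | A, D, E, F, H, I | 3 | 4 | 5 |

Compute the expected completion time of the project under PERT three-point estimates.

45 hours

te_A = (2 + 4·6 + 10)/6 = 36/6 = 6
te_B = (4 + 4·9 + 26)/6 = 66/6 = 11
te_C = (9 + 4·12 + 15)/6 = 72/6 = 12
te_D = (11 + 4·14 + 17)/6 = 84/6 = 14
te_E = (11 + 4·13 + 15)/6 = 78/6 = 13
te_F = (5 + 4·7 + 9)/6 = 42/6 = 7
te_G = (12 + 4·14 + 28)/6 = 96/6 = 16
te_H = (1 + 4·2 + 9)/6 = 18/6 = 3
te_I = (8 + 4·12 + 28)/6 = 84/6 = 14
te_J = (3 + 4·4 + 5)/6 = 24/6 = 4

Forward pass:
ES_A = 0; EF_A = 6
ES_B = 0; EF_B = 11
ES_C = 0; EF_C = 12
ES_D = 11; EF_D = 11+14 = 25
ES_E = 11; EF_E = 11+13 = 24
ES_F = max(EF_A=6, EF_C=12) = 12; EF_F = 12+7 = 19
ES_G = 11; EF_G = 11+16 = 27
ES_H = max(EF_B=11, EF_C=12) = 12; EF_H = 12+3 = 15
ES_I = 27; EF_I = 27+14 = 41
ES_J = max(EF_A=6, EF_D=25, EF_E=24, EF_F=19, EF_H=15, EF_I=41) = 41; EF_J = 41+4 = 45
Expected project duration μ = 45 hours. Critical path: B → G → I → J.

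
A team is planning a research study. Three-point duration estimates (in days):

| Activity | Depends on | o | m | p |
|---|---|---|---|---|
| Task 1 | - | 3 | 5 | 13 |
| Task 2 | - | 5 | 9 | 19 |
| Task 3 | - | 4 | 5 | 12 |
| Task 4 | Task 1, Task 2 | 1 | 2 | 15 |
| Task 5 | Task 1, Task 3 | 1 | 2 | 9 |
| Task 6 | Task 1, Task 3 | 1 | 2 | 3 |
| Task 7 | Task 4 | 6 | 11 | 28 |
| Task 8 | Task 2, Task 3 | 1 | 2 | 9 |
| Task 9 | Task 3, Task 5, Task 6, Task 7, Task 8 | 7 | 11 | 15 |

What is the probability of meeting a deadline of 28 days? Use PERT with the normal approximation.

0.025

te_Task 1 = (3 + 4·5 + 13)/6 = 36/6 = 6; σ²_Task 1 = ((13−3)/6)² = 2.778
te_Task 2 = (5 + 4·9 + 19)/6 = 60/6 = 10; σ²_Task 2 = ((19−5)/6)² = 5.444
te_Task 3 = (4 + 4·5 + 12)/6 = 36/6 = 6; σ²_Task 3 = ((12−4)/6)² = 1.778
te_Task 4 = (1 + 4·2 + 15)/6 = 24/6 = 4; σ²_Task 4 = ((15−1)/6)² = 5.444
te_Task 5 = (1 + 4·2 + 9)/6 = 18/6 = 3; σ²_Task 5 = ((9−1)/6)² = 1.778
te_Task 6 = (1 + 4·2 + 3)/6 = 12/6 = 2; σ²_Task 6 = ((3−1)/6)² = 0.111
te_Task 7 = (6 + 4·11 + 28)/6 = 78/6 = 13; σ²_Task 7 = ((28−6)/6)² = 13.444
te_Task 8 = (1 + 4·2 + 9)/6 = 18/6 = 3; σ²_Task 8 = ((9−1)/6)² = 1.778
te_Task 9 = (7 + 4·11 + 15)/6 = 66/6 = 11; σ²_Task 9 = ((15−7)/6)² = 1.778

Forward pass:
ES_Task 1 = 0; EF_Task 1 = 6
ES_Task 2 = 0; EF_Task 2 = 10
ES_Task 3 = 0; EF_Task 3 = 6
ES_Task 4 = max(EF_Task 1=6, EF_Task 2=10) = 10; EF_Task 4 = 10+4 = 14
ES_Task 5 = max(EF_Task 1=6, EF_Task 3=6) = 6; EF_Task 5 = 6+3 = 9
ES_Task 6 = max(EF_Task 1=6, EF_Task 3=6) = 6; EF_Task 6 = 6+2 = 8
ES_Task 7 = 14; EF_Task 7 = 14+13 = 27
ES_Task 8 = max(EF_Task 2=10, EF_Task 3=6) = 10; EF_Task 8 = 10+3 = 13
ES_Task 9 = max(EF_Task 3=6, EF_Task 5=9, EF_Task 6=8, EF_Task 7=27, EF_Task 8=13) = 27; EF_Task 9 = 27+11 = 38
Expected project duration μ = 38 days. Critical path: Task 2 → Task 4 → Task 7 → Task 9.

Variance along critical path = 5.444 + 5.444 + 13.444 + 1.778 = 26.111; σ = √26.111 = 5.110 days.
Z = (28 − 38) / 5.110 = -1.957
P(T ≤ 28) = Φ(-1.957) ≈ 0.025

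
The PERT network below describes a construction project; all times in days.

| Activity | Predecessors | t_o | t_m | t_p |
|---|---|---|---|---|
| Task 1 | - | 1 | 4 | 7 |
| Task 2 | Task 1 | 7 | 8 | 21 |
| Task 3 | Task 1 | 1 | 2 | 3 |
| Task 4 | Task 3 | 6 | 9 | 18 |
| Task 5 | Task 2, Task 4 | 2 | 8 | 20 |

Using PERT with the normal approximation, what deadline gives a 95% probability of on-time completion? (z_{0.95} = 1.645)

31.2 days

te_Task 1 = (1 + 4·4 + 7)/6 = 24/6 = 4; σ²_Task 1 = ((7−1)/6)² = 1.000
te_Task 2 = (7 + 4·8 + 21)/6 = 60/6 = 10; σ²_Task 2 = ((21−7)/6)² = 5.444
te_Task 3 = (1 + 4·2 + 3)/6 = 12/6 = 2; σ²_Task 3 = ((3−1)/6)² = 0.111
te_Task 4 = (6 + 4·9 + 18)/6 = 60/6 = 10; σ²_Task 4 = ((18−6)/6)² = 4.000
te_Task 5 = (2 + 4·8 + 20)/6 = 54/6 = 9; σ²_Task 5 = ((20−2)/6)² = 9.000

Forward pass:
ES_Task 1 = 0; EF_Task 1 = 4
ES_Task 2 = 4; EF_Task 2 = 4+10 = 14
ES_Task 3 = 4; EF_Task 3 = 4+2 = 6
ES_Task 4 = 6; EF_Task 4 = 6+10 = 16
ES_Task 5 = max(EF_Task 2=14, EF_Task 4=16) = 16; EF_Task 5 = 16+9 = 25
Expected project duration μ = 25 days. Critical path: Task 1 → Task 3 → Task 4 → Task 5.

Variance along critical path = 1.000 + 0.111 + 4.000 + 9.000 = 14.111; σ = 3.756 days.
D = μ + z·σ = 25 + 1.645·3.756 = 31.2 days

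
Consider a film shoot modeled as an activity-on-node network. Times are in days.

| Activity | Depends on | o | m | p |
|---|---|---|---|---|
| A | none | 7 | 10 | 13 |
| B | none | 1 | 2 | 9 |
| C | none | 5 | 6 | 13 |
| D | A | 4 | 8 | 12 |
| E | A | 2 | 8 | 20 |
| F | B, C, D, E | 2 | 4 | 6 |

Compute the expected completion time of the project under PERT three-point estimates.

23 days

te_A = (7 + 4·10 + 13)/6 = 60/6 = 10
te_B = (1 + 4·2 + 9)/6 = 18/6 = 3
te_C = (5 + 4·6 + 13)/6 = 42/6 = 7
te_D = (4 + 4·8 + 12)/6 = 48/6 = 8
te_E = (2 + 4·8 + 20)/6 = 54/6 = 9
te_F = (2 + 4·4 + 6)/6 = 24/6 = 4

Forward pass:
ES_A = 0; EF_A = 10
ES_B = 0; EF_B = 3
ES_C = 0; EF_C = 7
ES_D = 10; EF_D = 10+8 = 18
ES_E = 10; EF_E = 10+9 = 19
ES_F = max(EF_B=3, EF_C=7, EF_D=18, EF_E=19) = 19; EF_F = 19+4 = 23
Expected project duration μ = 23 days. Critical path: A → E → F.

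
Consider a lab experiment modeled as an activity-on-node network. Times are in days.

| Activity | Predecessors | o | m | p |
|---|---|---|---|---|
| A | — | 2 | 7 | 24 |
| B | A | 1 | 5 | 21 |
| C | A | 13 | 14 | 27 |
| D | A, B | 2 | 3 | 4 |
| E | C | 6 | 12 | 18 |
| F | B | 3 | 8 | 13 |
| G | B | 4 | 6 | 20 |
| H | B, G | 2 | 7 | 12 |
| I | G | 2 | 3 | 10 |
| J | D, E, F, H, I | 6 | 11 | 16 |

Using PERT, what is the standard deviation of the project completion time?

5.07 days

te_A = (2 + 4·7 + 24)/6 = 54/6 = 9; σ²_A = ((24−2)/6)² = 13.444
te_B = (1 + 4·5 + 21)/6 = 42/6 = 7; σ²_B = ((21−1)/6)² = 11.111
te_C = (13 + 4·14 + 27)/6 = 96/6 = 16; σ²_C = ((27−13)/6)² = 5.444
te_D = (2 + 4·3 + 4)/6 = 18/6 = 3; σ²_D = ((4−2)/6)² = 0.111
te_E = (6 + 4·12 + 18)/6 = 72/6 = 12; σ²_E = ((18−6)/6)² = 4.000
te_F = (3 + 4·8 + 13)/6 = 48/6 = 8; σ²_F = ((13−3)/6)² = 2.778
te_G = (4 + 4·6 + 20)/6 = 48/6 = 8; σ²_G = ((20−4)/6)² = 7.111
te_H = (2 + 4·7 + 12)/6 = 42/6 = 7; σ²_H = ((12−2)/6)² = 2.778
te_I = (2 + 4·3 + 10)/6 = 24/6 = 4; σ²_I = ((10−2)/6)² = 1.778
te_J = (6 + 4·11 + 16)/6 = 66/6 = 11; σ²_J = ((16−6)/6)² = 2.778

Forward pass:
ES_A = 0; EF_A = 9
ES_B = 9; EF_B = 9+7 = 16
ES_C = 9; EF_C = 9+16 = 25
ES_D = max(EF_A=9, EF_B=16) = 16; EF_D = 16+3 = 19
ES_E = 25; EF_E = 25+12 = 37
ES_F = 16; EF_F = 16+8 = 24
ES_G = 16; EF_G = 16+8 = 24
ES_H = max(EF_B=16, EF_G=24) = 24; EF_H = 24+7 = 31
ES_I = 24; EF_I = 24+4 = 28
ES_J = max(EF_D=19, EF_E=37, EF_F=24, EF_H=31, EF_I=28) = 37; EF_J = 37+11 = 48
Expected project duration μ = 48 days. Critical path: A → C → E → J.

Variance along critical path = 13.444 + 5.444 + 4.000 + 2.778 = 25.667
σ = √25.667 = 5.066 days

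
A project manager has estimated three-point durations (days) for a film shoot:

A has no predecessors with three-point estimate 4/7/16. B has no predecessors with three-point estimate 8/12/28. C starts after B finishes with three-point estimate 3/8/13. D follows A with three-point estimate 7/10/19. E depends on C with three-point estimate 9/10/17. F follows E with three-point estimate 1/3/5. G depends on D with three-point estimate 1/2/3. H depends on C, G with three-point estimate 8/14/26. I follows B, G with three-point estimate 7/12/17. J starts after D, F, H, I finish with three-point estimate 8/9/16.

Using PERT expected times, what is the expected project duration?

te_A = (4 + 4·7 + 16)/6 = 48/6 = 8
te_B = (8 + 4·12 + 28)/6 = 84/6 = 14
te_C = (3 + 4·8 + 13)/6 = 48/6 = 8
te_D = (7 + 4·10 + 19)/6 = 66/6 = 11
te_E = (9 + 4·10 + 17)/6 = 66/6 = 11
te_F = (1 + 4·3 + 5)/6 = 18/6 = 3
te_G = (1 + 4·2 + 3)/6 = 12/6 = 2
te_H = (8 + 4·14 + 26)/6 = 90/6 = 15
te_I = (7 + 4·12 + 17)/6 = 72/6 = 12
te_J = (8 + 4·9 + 16)/6 = 60/6 = 10

Forward pass:
ES_A = 0; EF_A = 8
ES_B = 0; EF_B = 14
ES_C = 14; EF_C = 14+8 = 22
ES_D = 8; EF_D = 8+11 = 19
ES_E = 22; EF_E = 22+11 = 33
ES_F = 33; EF_F = 33+3 = 36
ES_G = 19; EF_G = 19+2 = 21
ES_H = max(EF_C=22, EF_G=21) = 22; EF_H = 22+15 = 37
ES_I = max(EF_B=14, EF_G=21) = 21; EF_I = 21+12 = 33
ES_J = max(EF_D=19, EF_F=36, EF_H=37, EF_I=33) = 37; EF_J = 37+10 = 47
Expected project duration μ = 47 days. Critical path: B → C → H → J.

47 days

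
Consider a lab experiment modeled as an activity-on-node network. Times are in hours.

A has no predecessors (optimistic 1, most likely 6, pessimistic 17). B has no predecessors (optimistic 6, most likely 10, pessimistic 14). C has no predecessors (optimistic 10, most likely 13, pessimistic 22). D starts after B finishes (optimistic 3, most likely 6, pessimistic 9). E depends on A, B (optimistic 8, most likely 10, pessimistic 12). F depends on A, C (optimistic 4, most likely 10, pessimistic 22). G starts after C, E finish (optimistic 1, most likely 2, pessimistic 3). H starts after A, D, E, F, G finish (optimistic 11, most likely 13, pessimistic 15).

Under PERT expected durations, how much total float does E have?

te_A = (1 + 4·6 + 17)/6 = 42/6 = 7
te_B = (6 + 4·10 + 14)/6 = 60/6 = 10
te_C = (10 + 4·13 + 22)/6 = 84/6 = 14
te_D = (3 + 4·6 + 9)/6 = 36/6 = 6
te_E = (8 + 4·10 + 12)/6 = 60/6 = 10
te_F = (4 + 4·10 + 22)/6 = 66/6 = 11
te_G = (1 + 4·2 + 3)/6 = 12/6 = 2
te_H = (11 + 4·13 + 15)/6 = 78/6 = 13

Forward pass:
ES_A = 0; EF_A = 7
ES_B = 0; EF_B = 10
ES_C = 0; EF_C = 14
ES_D = 10; EF_D = 10+6 = 16
ES_E = max(EF_A=7, EF_B=10) = 10; EF_E = 10+10 = 20
ES_F = max(EF_A=7, EF_C=14) = 14; EF_F = 14+11 = 25
ES_G = max(EF_C=14, EF_E=20) = 20; EF_G = 20+2 = 22
ES_H = max(EF_A=7, EF_D=16, EF_E=20, EF_F=25, EF_G=22) = 25; EF_H = 25+13 = 38
Expected project duration μ = 38 hours. Critical path: C → F → H.

Backward pass:
LF_H = 38; LS_H = 38−13 = 25
LF_G = LS_H = 25; LS_G = 25−2 = 23
LF_F = LS_H = 25; LS_F = 25−11 = 14
LF_E = min(LS_G=23, LS_H=25) = 23; LS_E = 23−10 = 13
LF_D = LS_H = 25; LS_D = 25−6 = 19
LF_C = min(LS_F=14, LS_G=23) = 14; LS_C = 14−14 = 0
LF_B = min(LS_D=19, LS_E=13) = 13; LS_B = 13−10 = 3
LF_A = min(LS_E=13, LS_F=14, LS_H=25) = 13; LS_A = 13−7 = 6
Slack_E = LS_E − ES_E = 13 − 10 = 3

3 hours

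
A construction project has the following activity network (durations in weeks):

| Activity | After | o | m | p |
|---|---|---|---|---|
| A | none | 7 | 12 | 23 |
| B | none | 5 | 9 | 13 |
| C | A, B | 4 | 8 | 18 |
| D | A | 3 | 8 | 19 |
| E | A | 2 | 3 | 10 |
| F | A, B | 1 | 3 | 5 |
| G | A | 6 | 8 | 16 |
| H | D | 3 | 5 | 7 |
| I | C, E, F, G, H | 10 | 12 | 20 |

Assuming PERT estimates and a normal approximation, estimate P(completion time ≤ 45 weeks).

0.884

te_A = (7 + 4·12 + 23)/6 = 78/6 = 13; σ²_A = ((23−7)/6)² = 7.111
te_B = (5 + 4·9 + 13)/6 = 54/6 = 9; σ²_B = ((13−5)/6)² = 1.778
te_C = (4 + 4·8 + 18)/6 = 54/6 = 9; σ²_C = ((18−4)/6)² = 5.444
te_D = (3 + 4·8 + 19)/6 = 54/6 = 9; σ²_D = ((19−3)/6)² = 7.111
te_E = (2 + 4·3 + 10)/6 = 24/6 = 4; σ²_E = ((10−2)/6)² = 1.778
te_F = (1 + 4·3 + 5)/6 = 18/6 = 3; σ²_F = ((5−1)/6)² = 0.444
te_G = (6 + 4·8 + 16)/6 = 54/6 = 9; σ²_G = ((16−6)/6)² = 2.778
te_H = (3 + 4·5 + 7)/6 = 30/6 = 5; σ²_H = ((7−3)/6)² = 0.444
te_I = (10 + 4·12 + 20)/6 = 78/6 = 13; σ²_I = ((20−10)/6)² = 2.778

Forward pass:
ES_A = 0; EF_A = 13
ES_B = 0; EF_B = 9
ES_C = max(EF_A=13, EF_B=9) = 13; EF_C = 13+9 = 22
ES_D = 13; EF_D = 13+9 = 22
ES_E = 13; EF_E = 13+4 = 17
ES_F = max(EF_A=13, EF_B=9) = 13; EF_F = 13+3 = 16
ES_G = 13; EF_G = 13+9 = 22
ES_H = 22; EF_H = 22+5 = 27
ES_I = max(EF_C=22, EF_E=17, EF_F=16, EF_G=22, EF_H=27) = 27; EF_I = 27+13 = 40
Expected project duration μ = 40 weeks. Critical path: A → D → H → I.

Variance along critical path = 7.111 + 7.111 + 0.444 + 2.778 = 17.444; σ = √17.444 = 4.177 weeks.
Z = (45 − 40) / 4.177 = 1.197
P(T ≤ 45) = Φ(1.197) ≈ 0.884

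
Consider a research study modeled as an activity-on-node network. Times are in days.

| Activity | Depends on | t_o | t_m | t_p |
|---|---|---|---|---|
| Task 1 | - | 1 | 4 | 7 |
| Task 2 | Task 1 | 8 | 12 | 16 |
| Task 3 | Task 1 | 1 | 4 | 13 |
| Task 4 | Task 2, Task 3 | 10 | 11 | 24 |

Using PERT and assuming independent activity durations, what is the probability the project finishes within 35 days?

te_Task 1 = (1 + 4·4 + 7)/6 = 24/6 = 4; σ²_Task 1 = ((7−1)/6)² = 1.000
te_Task 2 = (8 + 4·12 + 16)/6 = 72/6 = 12; σ²_Task 2 = ((16−8)/6)² = 1.778
te_Task 3 = (1 + 4·4 + 13)/6 = 30/6 = 5; σ²_Task 3 = ((13−1)/6)² = 4.000
te_Task 4 = (10 + 4·11 + 24)/6 = 78/6 = 13; σ²_Task 4 = ((24−10)/6)² = 5.444

Forward pass:
ES_Task 1 = 0; EF_Task 1 = 4
ES_Task 2 = 4; EF_Task 2 = 4+12 = 16
ES_Task 3 = 4; EF_Task 3 = 4+5 = 9
ES_Task 4 = max(EF_Task 2=16, EF_Task 3=9) = 16; EF_Task 4 = 16+13 = 29
Expected project duration μ = 29 days. Critical path: Task 1 → Task 2 → Task 4.

Variance along critical path = 1.000 + 1.778 + 5.444 = 8.222; σ = √8.222 = 2.867 days.
Z = (35 − 29) / 2.867 = 2.092
P(T ≤ 35) = Φ(2.092) ≈ 0.982

0.982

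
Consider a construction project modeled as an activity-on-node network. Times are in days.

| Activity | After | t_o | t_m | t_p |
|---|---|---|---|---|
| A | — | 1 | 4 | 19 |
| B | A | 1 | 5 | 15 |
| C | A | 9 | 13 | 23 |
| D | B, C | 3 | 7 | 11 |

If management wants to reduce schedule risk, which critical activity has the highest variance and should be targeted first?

A

te_A = (1 + 4·4 + 19)/6 = 36/6 = 6; σ²_A = ((19−1)/6)² = 9.000
te_B = (1 + 4·5 + 15)/6 = 36/6 = 6; σ²_B = ((15−1)/6)² = 5.444
te_C = (9 + 4·13 + 23)/6 = 84/6 = 14; σ²_C = ((23−9)/6)² = 5.444
te_D = (3 + 4·7 + 11)/6 = 42/6 = 7; σ²_D = ((11−3)/6)² = 1.778

Forward pass:
ES_A = 0; EF_A = 6
ES_B = 6; EF_B = 6+6 = 12
ES_C = 6; EF_C = 6+14 = 20
ES_D = max(EF_B=12, EF_C=20) = 20; EF_D = 20+7 = 27
Expected project duration μ = 27 days. Critical path: A → C → D.

Variances on critical path: σ²_A=9.000, σ²_C=5.444, σ²_D=1.778.
Largest is σ²_A = 9.000.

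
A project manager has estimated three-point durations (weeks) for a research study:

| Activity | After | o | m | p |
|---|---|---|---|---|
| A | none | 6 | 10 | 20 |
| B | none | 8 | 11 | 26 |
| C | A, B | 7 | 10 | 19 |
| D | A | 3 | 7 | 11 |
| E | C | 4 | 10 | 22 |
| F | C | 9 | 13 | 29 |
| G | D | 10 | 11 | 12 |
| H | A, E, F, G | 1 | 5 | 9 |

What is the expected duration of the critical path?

te_A = (6 + 4·10 + 20)/6 = 66/6 = 11
te_B = (8 + 4·11 + 26)/6 = 78/6 = 13
te_C = (7 + 4·10 + 19)/6 = 66/6 = 11
te_D = (3 + 4·7 + 11)/6 = 42/6 = 7
te_E = (4 + 4·10 + 22)/6 = 66/6 = 11
te_F = (9 + 4·13 + 29)/6 = 90/6 = 15
te_G = (10 + 4·11 + 12)/6 = 66/6 = 11
te_H = (1 + 4·5 + 9)/6 = 30/6 = 5

Forward pass:
ES_A = 0; EF_A = 11
ES_B = 0; EF_B = 13
ES_C = max(EF_A=11, EF_B=13) = 13; EF_C = 13+11 = 24
ES_D = 11; EF_D = 11+7 = 18
ES_E = 24; EF_E = 24+11 = 35
ES_F = 24; EF_F = 24+15 = 39
ES_G = 18; EF_G = 18+11 = 29
ES_H = max(EF_A=11, EF_E=35, EF_F=39, EF_G=29) = 39; EF_H = 39+5 = 44
Expected project duration μ = 44 weeks. Critical path: B → C → F → H.

44 weeks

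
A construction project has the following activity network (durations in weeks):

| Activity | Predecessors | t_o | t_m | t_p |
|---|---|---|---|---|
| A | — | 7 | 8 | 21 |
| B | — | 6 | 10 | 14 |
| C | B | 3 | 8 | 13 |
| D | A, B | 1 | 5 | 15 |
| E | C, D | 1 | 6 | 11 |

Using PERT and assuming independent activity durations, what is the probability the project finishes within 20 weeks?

te_A = (7 + 4·8 + 21)/6 = 60/6 = 10; σ²_A = ((21−7)/6)² = 5.444
te_B = (6 + 4·10 + 14)/6 = 60/6 = 10; σ²_B = ((14−6)/6)² = 1.778
te_C = (3 + 4·8 + 13)/6 = 48/6 = 8; σ²_C = ((13−3)/6)² = 2.778
te_D = (1 + 4·5 + 15)/6 = 36/6 = 6; σ²_D = ((15−1)/6)² = 5.444
te_E = (1 + 4·6 + 11)/6 = 36/6 = 6; σ²_E = ((11−1)/6)² = 2.778

Forward pass:
ES_A = 0; EF_A = 10
ES_B = 0; EF_B = 10
ES_C = 10; EF_C = 10+8 = 18
ES_D = max(EF_A=10, EF_B=10) = 10; EF_D = 10+6 = 16
ES_E = max(EF_C=18, EF_D=16) = 18; EF_E = 18+6 = 24
Expected project duration μ = 24 weeks. Critical path: B → C → E.

Variance along critical path = 1.778 + 2.778 + 2.778 = 7.333; σ = √7.333 = 2.708 weeks.
Z = (20 − 24) / 2.708 = -1.477
P(T ≤ 20) = Φ(-1.477) ≈ 0.070

0.070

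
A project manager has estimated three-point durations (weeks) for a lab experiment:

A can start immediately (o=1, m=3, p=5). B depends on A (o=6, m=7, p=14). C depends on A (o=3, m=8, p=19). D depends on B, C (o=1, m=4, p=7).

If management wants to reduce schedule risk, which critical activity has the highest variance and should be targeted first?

C

te_A = (1 + 4·3 + 5)/6 = 18/6 = 3; σ²_A = ((5−1)/6)² = 0.444
te_B = (6 + 4·7 + 14)/6 = 48/6 = 8; σ²_B = ((14−6)/6)² = 1.778
te_C = (3 + 4·8 + 19)/6 = 54/6 = 9; σ²_C = ((19−3)/6)² = 7.111
te_D = (1 + 4·4 + 7)/6 = 24/6 = 4; σ²_D = ((7−1)/6)² = 1.000

Forward pass:
ES_A = 0; EF_A = 3
ES_B = 3; EF_B = 3+8 = 11
ES_C = 3; EF_C = 3+9 = 12
ES_D = max(EF_B=11, EF_C=12) = 12; EF_D = 12+4 = 16
Expected project duration μ = 16 weeks. Critical path: A → C → D.

Variances on critical path: σ²_A=0.444, σ²_C=7.111, σ²_D=1.000.
Largest is σ²_C = 7.111.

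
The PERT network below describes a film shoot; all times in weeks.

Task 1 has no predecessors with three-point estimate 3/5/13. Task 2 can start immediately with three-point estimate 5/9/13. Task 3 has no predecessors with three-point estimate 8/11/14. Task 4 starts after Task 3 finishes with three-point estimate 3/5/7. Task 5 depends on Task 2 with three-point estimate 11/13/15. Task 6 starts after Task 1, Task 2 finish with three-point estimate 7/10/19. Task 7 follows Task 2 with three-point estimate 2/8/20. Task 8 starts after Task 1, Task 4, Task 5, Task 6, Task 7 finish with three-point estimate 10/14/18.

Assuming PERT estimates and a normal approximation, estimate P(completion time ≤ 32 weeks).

te_Task 1 = (3 + 4·5 + 13)/6 = 36/6 = 6; σ²_Task 1 = ((13−3)/6)² = 2.778
te_Task 2 = (5 + 4·9 + 13)/6 = 54/6 = 9; σ²_Task 2 = ((13−5)/6)² = 1.778
te_Task 3 = (8 + 4·11 + 14)/6 = 66/6 = 11; σ²_Task 3 = ((14−8)/6)² = 1.000
te_Task 4 = (3 + 4·5 + 7)/6 = 30/6 = 5; σ²_Task 4 = ((7−3)/6)² = 0.444
te_Task 5 = (11 + 4·13 + 15)/6 = 78/6 = 13; σ²_Task 5 = ((15−11)/6)² = 0.444
te_Task 6 = (7 + 4·10 + 19)/6 = 66/6 = 11; σ²_Task 6 = ((19−7)/6)² = 4.000
te_Task 7 = (2 + 4·8 + 20)/6 = 54/6 = 9; σ²_Task 7 = ((20−2)/6)² = 9.000
te_Task 8 = (10 + 4·14 + 18)/6 = 84/6 = 14; σ²_Task 8 = ((18−10)/6)² = 1.778

Forward pass:
ES_Task 1 = 0; EF_Task 1 = 6
ES_Task 2 = 0; EF_Task 2 = 9
ES_Task 3 = 0; EF_Task 3 = 11
ES_Task 4 = 11; EF_Task 4 = 11+5 = 16
ES_Task 5 = 9; EF_Task 5 = 9+13 = 22
ES_Task 6 = max(EF_Task 1=6, EF_Task 2=9) = 9; EF_Task 6 = 9+11 = 20
ES_Task 7 = 9; EF_Task 7 = 9+9 = 18
ES_Task 8 = max(EF_Task 1=6, EF_Task 4=16, EF_Task 5=22, EF_Task 6=20, EF_Task 7=18) = 22; EF_Task 8 = 22+14 = 36
Expected project duration μ = 36 weeks. Critical path: Task 2 → Task 5 → Task 8.

Variance along critical path = 1.778 + 0.444 + 1.778 = 4.000; σ = √4.000 = 2.000 weeks.
Z = (32 − 36) / 2.000 = -2.000
P(T ≤ 32) = Φ(-2.000) ≈ 0.023

0.023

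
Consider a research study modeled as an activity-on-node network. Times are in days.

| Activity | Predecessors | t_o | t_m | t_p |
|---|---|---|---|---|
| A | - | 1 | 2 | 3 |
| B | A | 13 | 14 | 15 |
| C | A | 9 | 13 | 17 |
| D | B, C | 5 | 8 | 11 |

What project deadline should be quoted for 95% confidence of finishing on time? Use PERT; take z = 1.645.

25.8 days

te_A = (1 + 4·2 + 3)/6 = 12/6 = 2; σ²_A = ((3−1)/6)² = 0.111
te_B = (13 + 4·14 + 15)/6 = 84/6 = 14; σ²_B = ((15−13)/6)² = 0.111
te_C = (9 + 4·13 + 17)/6 = 78/6 = 13; σ²_C = ((17−9)/6)² = 1.778
te_D = (5 + 4·8 + 11)/6 = 48/6 = 8; σ²_D = ((11−5)/6)² = 1.000

Forward pass:
ES_A = 0; EF_A = 2
ES_B = 2; EF_B = 2+14 = 16
ES_C = 2; EF_C = 2+13 = 15
ES_D = max(EF_B=16, EF_C=15) = 16; EF_D = 16+8 = 24
Expected project duration μ = 24 days. Critical path: A → B → D.

Variance along critical path = 0.111 + 0.111 + 1.000 = 1.222; σ = 1.106 days.
D = μ + z·σ = 24 + 1.645·1.106 = 25.8 days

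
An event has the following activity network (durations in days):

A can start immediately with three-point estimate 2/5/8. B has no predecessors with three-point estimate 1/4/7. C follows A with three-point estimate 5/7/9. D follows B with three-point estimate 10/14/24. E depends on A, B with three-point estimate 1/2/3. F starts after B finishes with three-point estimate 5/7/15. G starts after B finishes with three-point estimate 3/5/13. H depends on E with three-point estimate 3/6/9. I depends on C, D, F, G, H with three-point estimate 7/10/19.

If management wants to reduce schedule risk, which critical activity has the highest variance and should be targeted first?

D

te_A = (2 + 4·5 + 8)/6 = 30/6 = 5; σ²_A = ((8−2)/6)² = 1.000
te_B = (1 + 4·4 + 7)/6 = 24/6 = 4; σ²_B = ((7−1)/6)² = 1.000
te_C = (5 + 4·7 + 9)/6 = 42/6 = 7; σ²_C = ((9−5)/6)² = 0.444
te_D = (10 + 4·14 + 24)/6 = 90/6 = 15; σ²_D = ((24−10)/6)² = 5.444
te_E = (1 + 4·2 + 3)/6 = 12/6 = 2; σ²_E = ((3−1)/6)² = 0.111
te_F = (5 + 4·7 + 15)/6 = 48/6 = 8; σ²_F = ((15−5)/6)² = 2.778
te_G = (3 + 4·5 + 13)/6 = 36/6 = 6; σ²_G = ((13−3)/6)² = 2.778
te_H = (3 + 4·6 + 9)/6 = 36/6 = 6; σ²_H = ((9−3)/6)² = 1.000
te_I = (7 + 4·10 + 19)/6 = 66/6 = 11; σ²_I = ((19−7)/6)² = 4.000

Forward pass:
ES_A = 0; EF_A = 5
ES_B = 0; EF_B = 4
ES_C = 5; EF_C = 5+7 = 12
ES_D = 4; EF_D = 4+15 = 19
ES_E = max(EF_A=5, EF_B=4) = 5; EF_E = 5+2 = 7
ES_F = 4; EF_F = 4+8 = 12
ES_G = 4; EF_G = 4+6 = 10
ES_H = 7; EF_H = 7+6 = 13
ES_I = max(EF_C=12, EF_D=19, EF_F=12, EF_G=10, EF_H=13) = 19; EF_I = 19+11 = 30
Expected project duration μ = 30 days. Critical path: B → D → I.

Variances on critical path: σ²_B=1.000, σ²_D=5.444, σ²_I=4.000.
Largest is σ²_D = 5.444.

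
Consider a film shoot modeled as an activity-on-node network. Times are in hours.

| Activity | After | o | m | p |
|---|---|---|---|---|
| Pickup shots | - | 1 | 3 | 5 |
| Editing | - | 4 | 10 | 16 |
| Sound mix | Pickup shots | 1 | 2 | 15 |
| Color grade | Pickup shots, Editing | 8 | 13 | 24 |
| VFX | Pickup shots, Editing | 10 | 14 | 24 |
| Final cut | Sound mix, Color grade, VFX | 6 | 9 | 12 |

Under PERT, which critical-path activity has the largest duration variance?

te_Pickup shots = (1 + 4·3 + 5)/6 = 18/6 = 3; σ²_Pickup shots = ((5−1)/6)² = 0.444
te_Editing = (4 + 4·10 + 16)/6 = 60/6 = 10; σ²_Editing = ((16−4)/6)² = 4.000
te_Sound mix = (1 + 4·2 + 15)/6 = 24/6 = 4; σ²_Sound mix = ((15−1)/6)² = 5.444
te_Color grade = (8 + 4·13 + 24)/6 = 84/6 = 14; σ²_Color grade = ((24−8)/6)² = 7.111
te_VFX = (10 + 4·14 + 24)/6 = 90/6 = 15; σ²_VFX = ((24−10)/6)² = 5.444
te_Final cut = (6 + 4·9 + 12)/6 = 54/6 = 9; σ²_Final cut = ((12−6)/6)² = 1.000

Forward pass:
ES_Pickup shots = 0; EF_Pickup shots = 3
ES_Editing = 0; EF_Editing = 10
ES_Sound mix = 3; EF_Sound mix = 3+4 = 7
ES_Color grade = max(EF_Pickup shots=3, EF_Editing=10) = 10; EF_Color grade = 10+14 = 24
ES_VFX = max(EF_Pickup shots=3, EF_Editing=10) = 10; EF_VFX = 10+15 = 25
ES_Final cut = max(EF_Sound mix=7, EF_Color grade=24, EF_VFX=25) = 25; EF_Final cut = 25+9 = 34
Expected project duration μ = 34 hours. Critical path: Editing → VFX → Final cut.

Variances on critical path: σ²_Editing=4.000, σ²_VFX=5.444, σ²_Final cut=1.000.
Largest is σ²_VFX = 5.444.

VFX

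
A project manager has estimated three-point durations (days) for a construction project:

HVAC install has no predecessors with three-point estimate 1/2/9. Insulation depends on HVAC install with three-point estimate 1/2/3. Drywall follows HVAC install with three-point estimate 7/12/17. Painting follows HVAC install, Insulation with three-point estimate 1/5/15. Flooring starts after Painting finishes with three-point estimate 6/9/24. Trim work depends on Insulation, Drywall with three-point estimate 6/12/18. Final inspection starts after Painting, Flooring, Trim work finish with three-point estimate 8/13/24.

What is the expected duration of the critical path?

te_HVAC install = (1 + 4·2 + 9)/6 = 18/6 = 3
te_Insulation = (1 + 4·2 + 3)/6 = 12/6 = 2
te_Drywall = (7 + 4·12 + 17)/6 = 72/6 = 12
te_Painting = (1 + 4·5 + 15)/6 = 36/6 = 6
te_Flooring = (6 + 4·9 + 24)/6 = 66/6 = 11
te_Trim work = (6 + 4·12 + 18)/6 = 72/6 = 12
te_Final inspection = (8 + 4·13 + 24)/6 = 84/6 = 14

Forward pass:
ES_HVAC install = 0; EF_HVAC install = 3
ES_Insulation = 3; EF_Insulation = 3+2 = 5
ES_Drywall = 3; EF_Drywall = 3+12 = 15
ES_Painting = max(EF_HVAC install=3, EF_Insulation=5) = 5; EF_Painting = 5+6 = 11
ES_Flooring = 11; EF_Flooring = 11+11 = 22
ES_Trim work = max(EF_Insulation=5, EF_Drywall=15) = 15; EF_Trim work = 15+12 = 27
ES_Final inspection = max(EF_Painting=11, EF_Flooring=22, EF_Trim work=27) = 27; EF_Final inspection = 27+14 = 41
Expected project duration μ = 41 days. Critical path: HVAC install → Drywall → Trim work → Final inspection.

41 days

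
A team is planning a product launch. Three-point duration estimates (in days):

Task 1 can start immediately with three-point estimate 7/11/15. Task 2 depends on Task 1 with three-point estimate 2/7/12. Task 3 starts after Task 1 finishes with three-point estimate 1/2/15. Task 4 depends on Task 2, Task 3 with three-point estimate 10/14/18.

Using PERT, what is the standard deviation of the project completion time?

2.52 days

te_Task 1 = (7 + 4·11 + 15)/6 = 66/6 = 11; σ²_Task 1 = ((15−7)/6)² = 1.778
te_Task 2 = (2 + 4·7 + 12)/6 = 42/6 = 7; σ²_Task 2 = ((12−2)/6)² = 2.778
te_Task 3 = (1 + 4·2 + 15)/6 = 24/6 = 4; σ²_Task 3 = ((15−1)/6)² = 5.444
te_Task 4 = (10 + 4·14 + 18)/6 = 84/6 = 14; σ²_Task 4 = ((18−10)/6)² = 1.778

Forward pass:
ES_Task 1 = 0; EF_Task 1 = 11
ES_Task 2 = 11; EF_Task 2 = 11+7 = 18
ES_Task 3 = 11; EF_Task 3 = 11+4 = 15
ES_Task 4 = max(EF_Task 2=18, EF_Task 3=15) = 18; EF_Task 4 = 18+14 = 32
Expected project duration μ = 32 days. Critical path: Task 1 → Task 2 → Task 4.

Variance along critical path = 1.778 + 2.778 + 1.778 = 6.333
σ = √6.333 = 2.517 days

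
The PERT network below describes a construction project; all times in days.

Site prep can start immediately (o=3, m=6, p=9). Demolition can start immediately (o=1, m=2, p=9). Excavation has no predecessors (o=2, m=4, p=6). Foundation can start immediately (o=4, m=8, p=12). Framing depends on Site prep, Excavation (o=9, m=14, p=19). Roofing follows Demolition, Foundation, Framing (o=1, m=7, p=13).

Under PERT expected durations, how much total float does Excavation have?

te_Site prep = (3 + 4·6 + 9)/6 = 36/6 = 6
te_Demolition = (1 + 4·2 + 9)/6 = 18/6 = 3
te_Excavation = (2 + 4·4 + 6)/6 = 24/6 = 4
te_Foundation = (4 + 4·8 + 12)/6 = 48/6 = 8
te_Framing = (9 + 4·14 + 19)/6 = 84/6 = 14
te_Roofing = (1 + 4·7 + 13)/6 = 42/6 = 7

Forward pass:
ES_Site prep = 0; EF_Site prep = 6
ES_Demolition = 0; EF_Demolition = 3
ES_Excavation = 0; EF_Excavation = 4
ES_Foundation = 0; EF_Foundation = 8
ES_Framing = max(EF_Site prep=6, EF_Excavation=4) = 6; EF_Framing = 6+14 = 20
ES_Roofing = max(EF_Demolition=3, EF_Foundation=8, EF_Framing=20) = 20; EF_Roofing = 20+7 = 27
Expected project duration μ = 27 days. Critical path: Site prep → Framing → Roofing.

Backward pass:
LF_Roofing = 27; LS_Roofing = 27−7 = 20
LF_Framing = LS_Roofing = 20; LS_Framing = 20−14 = 6
LF_Foundation = LS_Roofing = 20; LS_Foundation = 20−8 = 12
LF_Excavation = LS_Framing = 6; LS_Excavation = 6−4 = 2
LF_Demolition = LS_Roofing = 20; LS_Demolition = 20−3 = 17
LF_Site prep = LS_Framing = 6; LS_Site prep = 6−6 = 0
Slack_Excavation = LS_Excavation − ES_Excavation = 2 − 0 = 2

2 days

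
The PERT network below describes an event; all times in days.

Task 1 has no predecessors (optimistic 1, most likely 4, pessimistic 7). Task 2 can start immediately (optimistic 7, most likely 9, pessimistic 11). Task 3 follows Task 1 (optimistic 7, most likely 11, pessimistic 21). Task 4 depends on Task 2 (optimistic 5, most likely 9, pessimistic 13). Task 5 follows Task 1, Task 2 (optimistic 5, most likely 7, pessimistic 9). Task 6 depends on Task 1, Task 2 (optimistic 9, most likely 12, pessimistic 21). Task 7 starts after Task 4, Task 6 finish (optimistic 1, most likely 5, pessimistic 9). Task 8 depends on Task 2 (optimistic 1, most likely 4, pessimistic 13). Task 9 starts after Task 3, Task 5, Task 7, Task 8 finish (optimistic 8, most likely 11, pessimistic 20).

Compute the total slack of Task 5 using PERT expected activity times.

te_Task 1 = (1 + 4·4 + 7)/6 = 24/6 = 4
te_Task 2 = (7 + 4·9 + 11)/6 = 54/6 = 9
te_Task 3 = (7 + 4·11 + 21)/6 = 72/6 = 12
te_Task 4 = (5 + 4·9 + 13)/6 = 54/6 = 9
te_Task 5 = (5 + 4·7 + 9)/6 = 42/6 = 7
te_Task 6 = (9 + 4·12 + 21)/6 = 78/6 = 13
te_Task 7 = (1 + 4·5 + 9)/6 = 30/6 = 5
te_Task 8 = (1 + 4·4 + 13)/6 = 30/6 = 5
te_Task 9 = (8 + 4·11 + 20)/6 = 72/6 = 12

Forward pass:
ES_Task 1 = 0; EF_Task 1 = 4
ES_Task 2 = 0; EF_Task 2 = 9
ES_Task 3 = 4; EF_Task 3 = 4+12 = 16
ES_Task 4 = 9; EF_Task 4 = 9+9 = 18
ES_Task 5 = max(EF_Task 1=4, EF_Task 2=9) = 9; EF_Task 5 = 9+7 = 16
ES_Task 6 = max(EF_Task 1=4, EF_Task 2=9) = 9; EF_Task 6 = 9+13 = 22
ES_Task 7 = max(EF_Task 4=18, EF_Task 6=22) = 22; EF_Task 7 = 22+5 = 27
ES_Task 8 = 9; EF_Task 8 = 9+5 = 14
ES_Task 9 = max(EF_Task 3=16, EF_Task 5=16, EF_Task 7=27, EF_Task 8=14) = 27; EF_Task 9 = 27+12 = 39
Expected project duration μ = 39 days. Critical path: Task 2 → Task 6 → Task 7 → Task 9.

Backward pass:
LF_Task 9 = 39; LS_Task 9 = 39−12 = 27
LF_Task 8 = LS_Task 9 = 27; LS_Task 8 = 27−5 = 22
LF_Task 7 = LS_Task 9 = 27; LS_Task 7 = 27−5 = 22
LF_Task 6 = LS_Task 7 = 22; LS_Task 6 = 22−13 = 9
LF_Task 5 = LS_Task 9 = 27; LS_Task 5 = 27−7 = 20
LF_Task 4 = LS_Task 7 = 22; LS_Task 4 = 22−9 = 13
LF_Task 3 = LS_Task 9 = 27; LS_Task 3 = 27−12 = 15
LF_Task 2 = min(LS_Task 4=13, LS_Task 5=20, LS_Task 6=9, LS_Task 8=22) = 9; LS_Task 2 = 9−9 = 0
LF_Task 1 = min(LS_Task 3=15, LS_Task 5=20, LS_Task 6=9) = 9; LS_Task 1 = 9−4 = 5
Slack_Task 5 = LS_Task 5 − ES_Task 5 = 20 − 9 = 11

11 days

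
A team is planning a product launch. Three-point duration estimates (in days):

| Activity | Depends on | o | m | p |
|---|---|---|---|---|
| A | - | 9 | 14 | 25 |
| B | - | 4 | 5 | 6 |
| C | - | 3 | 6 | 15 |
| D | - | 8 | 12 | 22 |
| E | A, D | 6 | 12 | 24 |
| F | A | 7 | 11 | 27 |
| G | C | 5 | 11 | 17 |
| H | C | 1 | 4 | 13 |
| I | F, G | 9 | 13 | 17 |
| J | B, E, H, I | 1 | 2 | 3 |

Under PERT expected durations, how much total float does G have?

10 days

te_A = (9 + 4·14 + 25)/6 = 90/6 = 15
te_B = (4 + 4·5 + 6)/6 = 30/6 = 5
te_C = (3 + 4·6 + 15)/6 = 42/6 = 7
te_D = (8 + 4·12 + 22)/6 = 78/6 = 13
te_E = (6 + 4·12 + 24)/6 = 78/6 = 13
te_F = (7 + 4·11 + 27)/6 = 78/6 = 13
te_G = (5 + 4·11 + 17)/6 = 66/6 = 11
te_H = (1 + 4·4 + 13)/6 = 30/6 = 5
te_I = (9 + 4·13 + 17)/6 = 78/6 = 13
te_J = (1 + 4·2 + 3)/6 = 12/6 = 2

Forward pass:
ES_A = 0; EF_A = 15
ES_B = 0; EF_B = 5
ES_C = 0; EF_C = 7
ES_D = 0; EF_D = 13
ES_E = max(EF_A=15, EF_D=13) = 15; EF_E = 15+13 = 28
ES_F = 15; EF_F = 15+13 = 28
ES_G = 7; EF_G = 7+11 = 18
ES_H = 7; EF_H = 7+5 = 12
ES_I = max(EF_F=28, EF_G=18) = 28; EF_I = 28+13 = 41
ES_J = max(EF_B=5, EF_E=28, EF_H=12, EF_I=41) = 41; EF_J = 41+2 = 43
Expected project duration μ = 43 days. Critical path: A → F → I → J.

Backward pass:
LF_J = 43; LS_J = 43−2 = 41
LF_I = LS_J = 41; LS_I = 41−13 = 28
LF_H = LS_J = 41; LS_H = 41−5 = 36
LF_G = LS_I = 28; LS_G = 28−11 = 17
LF_F = LS_I = 28; LS_F = 28−13 = 15
LF_E = LS_J = 41; LS_E = 41−13 = 28
LF_D = LS_E = 28; LS_D = 28−13 = 15
LF_C = min(LS_G=17, LS_H=36) = 17; LS_C = 17−7 = 10
LF_B = LS_J = 41; LS_B = 41−5 = 36
LF_A = min(LS_E=28, LS_F=15) = 15; LS_A = 15−15 = 0
Slack_G = LS_G − ES_G = 17 − 7 = 10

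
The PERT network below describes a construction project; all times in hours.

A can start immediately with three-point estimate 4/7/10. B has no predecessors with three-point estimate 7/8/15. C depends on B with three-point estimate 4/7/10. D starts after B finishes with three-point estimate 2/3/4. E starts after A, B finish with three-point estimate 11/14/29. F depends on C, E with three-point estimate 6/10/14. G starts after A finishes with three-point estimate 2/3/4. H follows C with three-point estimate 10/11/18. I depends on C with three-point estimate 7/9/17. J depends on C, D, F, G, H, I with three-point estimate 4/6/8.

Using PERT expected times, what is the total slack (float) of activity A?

te_A = (4 + 4·7 + 10)/6 = 42/6 = 7
te_B = (7 + 4·8 + 15)/6 = 54/6 = 9
te_C = (4 + 4·7 + 10)/6 = 42/6 = 7
te_D = (2 + 4·3 + 4)/6 = 18/6 = 3
te_E = (11 + 4·14 + 29)/6 = 96/6 = 16
te_F = (6 + 4·10 + 14)/6 = 60/6 = 10
te_G = (2 + 4·3 + 4)/6 = 18/6 = 3
te_H = (10 + 4·11 + 18)/6 = 72/6 = 12
te_I = (7 + 4·9 + 17)/6 = 60/6 = 10
te_J = (4 + 4·6 + 8)/6 = 36/6 = 6

Forward pass:
ES_A = 0; EF_A = 7
ES_B = 0; EF_B = 9
ES_C = 9; EF_C = 9+7 = 16
ES_D = 9; EF_D = 9+3 = 12
ES_E = max(EF_A=7, EF_B=9) = 9; EF_E = 9+16 = 25
ES_F = max(EF_C=16, EF_E=25) = 25; EF_F = 25+10 = 35
ES_G = 7; EF_G = 7+3 = 10
ES_H = 16; EF_H = 16+12 = 28
ES_I = 16; EF_I = 16+10 = 26
ES_J = max(EF_C=16, EF_D=12, EF_F=35, EF_G=10, EF_H=28, EF_I=26) = 35; EF_J = 35+6 = 41
Expected project duration μ = 41 hours. Critical path: B → E → F → J.

Backward pass:
LF_J = 41; LS_J = 41−6 = 35
LF_I = LS_J = 35; LS_I = 35−10 = 25
LF_H = LS_J = 35; LS_H = 35−12 = 23
LF_G = LS_J = 35; LS_G = 35−3 = 32
LF_F = LS_J = 35; LS_F = 35−10 = 25
LF_E = LS_F = 25; LS_E = 25−16 = 9
LF_D = LS_J = 35; LS_D = 35−3 = 32
LF_C = min(LS_F=25, LS_H=23, LS_I=25, LS_J=35) = 23; LS_C = 23−7 = 16
LF_B = min(LS_C=16, LS_D=32, LS_E=9) = 9; LS_B = 9−9 = 0
LF_A = min(LS_E=9, LS_G=32) = 9; LS_A = 9−7 = 2
Slack_A = LS_A − ES_A = 2 − 0 = 2

2 hours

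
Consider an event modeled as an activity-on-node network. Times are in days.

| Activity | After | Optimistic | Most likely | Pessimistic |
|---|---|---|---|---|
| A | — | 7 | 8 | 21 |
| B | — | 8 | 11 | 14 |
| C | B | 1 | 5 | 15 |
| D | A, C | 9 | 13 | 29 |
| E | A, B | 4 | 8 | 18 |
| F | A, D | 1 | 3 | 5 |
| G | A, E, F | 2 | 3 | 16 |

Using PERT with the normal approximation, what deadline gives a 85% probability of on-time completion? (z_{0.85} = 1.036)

45.0 days

te_A = (7 + 4·8 + 21)/6 = 60/6 = 10; σ²_A = ((21−7)/6)² = 5.444
te_B = (8 + 4·11 + 14)/6 = 66/6 = 11; σ²_B = ((14−8)/6)² = 1.000
te_C = (1 + 4·5 + 15)/6 = 36/6 = 6; σ²_C = ((15−1)/6)² = 5.444
te_D = (9 + 4·13 + 29)/6 = 90/6 = 15; σ²_D = ((29−9)/6)² = 11.111
te_E = (4 + 4·8 + 18)/6 = 54/6 = 9; σ²_E = ((18−4)/6)² = 5.444
te_F = (1 + 4·3 + 5)/6 = 18/6 = 3; σ²_F = ((5−1)/6)² = 0.444
te_G = (2 + 4·3 + 16)/6 = 30/6 = 5; σ²_G = ((16−2)/6)² = 5.444

Forward pass:
ES_A = 0; EF_A = 10
ES_B = 0; EF_B = 11
ES_C = 11; EF_C = 11+6 = 17
ES_D = max(EF_A=10, EF_C=17) = 17; EF_D = 17+15 = 32
ES_E = max(EF_A=10, EF_B=11) = 11; EF_E = 11+9 = 20
ES_F = max(EF_A=10, EF_D=32) = 32; EF_F = 32+3 = 35
ES_G = max(EF_A=10, EF_E=20, EF_F=35) = 35; EF_G = 35+5 = 40
Expected project duration μ = 40 days. Critical path: B → C → D → F → G.

Variance along critical path = 1.000 + 5.444 + 11.111 + 0.444 + 5.444 = 23.444; σ = 4.842 days.
D = μ + z·σ = 40 + 1.036·4.842 = 45.0 days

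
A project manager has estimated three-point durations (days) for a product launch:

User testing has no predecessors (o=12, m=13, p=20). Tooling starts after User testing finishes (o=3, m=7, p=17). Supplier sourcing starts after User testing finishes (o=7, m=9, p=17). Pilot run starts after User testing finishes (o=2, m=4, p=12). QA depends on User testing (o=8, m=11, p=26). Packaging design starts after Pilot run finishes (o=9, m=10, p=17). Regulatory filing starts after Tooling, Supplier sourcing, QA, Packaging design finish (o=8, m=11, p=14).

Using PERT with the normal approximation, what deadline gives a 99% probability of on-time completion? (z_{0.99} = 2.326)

47.3 days

te_User testing = (12 + 4·13 + 20)/6 = 84/6 = 14; σ²_User testing = ((20−12)/6)² = 1.778
te_Tooling = (3 + 4·7 + 17)/6 = 48/6 = 8; σ²_Tooling = ((17−3)/6)² = 5.444
te_Supplier sourcing = (7 + 4·9 + 17)/6 = 60/6 = 10; σ²_Supplier sourcing = ((17−7)/6)² = 2.778
te_Pilot run = (2 + 4·4 + 12)/6 = 30/6 = 5; σ²_Pilot run = ((12−2)/6)² = 2.778
te_QA = (8 + 4·11 + 26)/6 = 78/6 = 13; σ²_QA = ((26−8)/6)² = 9.000
te_Packaging design = (9 + 4·10 + 17)/6 = 66/6 = 11; σ²_Packaging design = ((17−9)/6)² = 1.778
te_Regulatory filing = (8 + 4·11 + 14)/6 = 66/6 = 11; σ²_Regulatory filing = ((14−8)/6)² = 1.000

Forward pass:
ES_User testing = 0; EF_User testing = 14
ES_Tooling = 14; EF_Tooling = 14+8 = 22
ES_Supplier sourcing = 14; EF_Supplier sourcing = 14+10 = 24
ES_Pilot run = 14; EF_Pilot run = 14+5 = 19
ES_QA = 14; EF_QA = 14+13 = 27
ES_Packaging design = 19; EF_Packaging design = 19+11 = 30
ES_Regulatory filing = max(EF_Tooling=22, EF_Supplier sourcing=24, EF_QA=27, EF_Packaging design=30) = 30; EF_Regulatory filing = 30+11 = 41
Expected project duration μ = 41 days. Critical path: User testing → Pilot run → Packaging design → Regulatory filing.

Variance along critical path = 1.778 + 2.778 + 1.778 + 1.000 = 7.333; σ = 2.708 days.
D = μ + z·σ = 41 + 2.326·2.708 = 47.3 days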